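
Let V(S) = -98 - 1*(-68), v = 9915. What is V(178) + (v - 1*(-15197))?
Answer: 25082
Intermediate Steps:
V(S) = -30 (V(S) = -98 + 68 = -30)
V(178) + (v - 1*(-15197)) = -30 + (9915 - 1*(-15197)) = -30 + (9915 + 15197) = -30 + 25112 = 25082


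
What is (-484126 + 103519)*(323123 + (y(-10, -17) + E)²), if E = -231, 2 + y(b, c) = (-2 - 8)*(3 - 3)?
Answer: -143645649084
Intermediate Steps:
y(b, c) = -2 (y(b, c) = -2 + (-2 - 8)*(3 - 3) = -2 - 10*0 = -2 + 0 = -2)
(-484126 + 103519)*(323123 + (y(-10, -17) + E)²) = (-484126 + 103519)*(323123 + (-2 - 231)²) = -380607*(323123 + (-233)²) = -380607*(323123 + 54289) = -380607*377412 = -143645649084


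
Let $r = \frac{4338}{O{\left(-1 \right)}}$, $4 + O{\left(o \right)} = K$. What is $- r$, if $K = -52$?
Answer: $\frac{2169}{28} \approx 77.464$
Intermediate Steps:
$O{\left(o \right)} = -56$ ($O{\left(o \right)} = -4 - 52 = -56$)
$r = - \frac{2169}{28}$ ($r = \frac{4338}{-56} = 4338 \left(- \frac{1}{56}\right) = - \frac{2169}{28} \approx -77.464$)
$- r = \left(-1\right) \left(- \frac{2169}{28}\right) = \frac{2169}{28}$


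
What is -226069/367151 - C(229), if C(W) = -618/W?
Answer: 175129517/84077579 ≈ 2.0830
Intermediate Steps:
-226069/367151 - C(229) = -226069/367151 - (-618)/229 = -226069*1/367151 - (-618)/229 = -226069/367151 - 1*(-618/229) = -226069/367151 + 618/229 = 175129517/84077579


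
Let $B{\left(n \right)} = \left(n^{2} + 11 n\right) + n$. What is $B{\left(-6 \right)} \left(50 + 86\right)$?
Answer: $-4896$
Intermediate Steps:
$B{\left(n \right)} = n^{2} + 12 n$
$B{\left(-6 \right)} \left(50 + 86\right) = - 6 \left(12 - 6\right) \left(50 + 86\right) = \left(-6\right) 6 \cdot 136 = \left(-36\right) 136 = -4896$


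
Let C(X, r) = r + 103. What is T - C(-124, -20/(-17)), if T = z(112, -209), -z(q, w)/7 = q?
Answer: -15099/17 ≈ -888.18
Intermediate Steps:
z(q, w) = -7*q
T = -784 (T = -7*112 = -784)
C(X, r) = 103 + r
T - C(-124, -20/(-17)) = -784 - (103 - 20/(-17)) = -784 - (103 - 20*(-1/17)) = -784 - (103 + 20/17) = -784 - 1*1771/17 = -784 - 1771/17 = -15099/17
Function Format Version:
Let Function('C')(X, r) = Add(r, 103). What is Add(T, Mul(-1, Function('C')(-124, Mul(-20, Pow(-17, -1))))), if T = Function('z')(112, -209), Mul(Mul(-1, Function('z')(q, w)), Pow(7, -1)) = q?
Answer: Rational(-15099, 17) ≈ -888.18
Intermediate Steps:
Function('z')(q, w) = Mul(-7, q)
T = -784 (T = Mul(-7, 112) = -784)
Function('C')(X, r) = Add(103, r)
Add(T, Mul(-1, Function('C')(-124, Mul(-20, Pow(-17, -1))))) = Add(-784, Mul(-1, Add(103, Mul(-20, Pow(-17, -1))))) = Add(-784, Mul(-1, Add(103, Mul(-20, Rational(-1, 17))))) = Add(-784, Mul(-1, Add(103, Rational(20, 17)))) = Add(-784, Mul(-1, Rational(1771, 17))) = Add(-784, Rational(-1771, 17)) = Rational(-15099, 17)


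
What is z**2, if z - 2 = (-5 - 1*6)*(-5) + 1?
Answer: 3364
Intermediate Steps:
z = 58 (z = 2 + ((-5 - 1*6)*(-5) + 1) = 2 + ((-5 - 6)*(-5) + 1) = 2 + (-11*(-5) + 1) = 2 + (55 + 1) = 2 + 56 = 58)
z**2 = 58**2 = 3364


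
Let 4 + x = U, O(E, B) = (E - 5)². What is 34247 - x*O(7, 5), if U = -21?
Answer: 34347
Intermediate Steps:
O(E, B) = (-5 + E)²
x = -25 (x = -4 - 21 = -25)
34247 - x*O(7, 5) = 34247 - (-25)*(-5 + 7)² = 34247 - (-25)*2² = 34247 - (-25)*4 = 34247 - 1*(-100) = 34247 + 100 = 34347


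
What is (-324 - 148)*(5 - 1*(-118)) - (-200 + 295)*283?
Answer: -84941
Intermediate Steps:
(-324 - 148)*(5 - 1*(-118)) - (-200 + 295)*283 = -472*(5 + 118) - 95*283 = -472*123 - 1*26885 = -58056 - 26885 = -84941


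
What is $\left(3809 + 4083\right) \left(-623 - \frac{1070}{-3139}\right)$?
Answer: $- \frac{15425127084}{3139} \approx -4.914 \cdot 10^{6}$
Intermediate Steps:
$\left(3809 + 4083\right) \left(-623 - \frac{1070}{-3139}\right) = 7892 \left(-623 - - \frac{1070}{3139}\right) = 7892 \left(-623 + \frac{1070}{3139}\right) = 7892 \left(- \frac{1954527}{3139}\right) = - \frac{15425127084}{3139}$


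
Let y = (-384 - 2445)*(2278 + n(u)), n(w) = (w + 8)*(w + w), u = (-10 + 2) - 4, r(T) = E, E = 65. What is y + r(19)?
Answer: -6715981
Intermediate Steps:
r(T) = 65
u = -12 (u = -8 - 4 = -12)
n(w) = 2*w*(8 + w) (n(w) = (8 + w)*(2*w) = 2*w*(8 + w))
y = -6716046 (y = (-384 - 2445)*(2278 + 2*(-12)*(8 - 12)) = -2829*(2278 + 2*(-12)*(-4)) = -2829*(2278 + 96) = -2829*2374 = -6716046)
y + r(19) = -6716046 + 65 = -6715981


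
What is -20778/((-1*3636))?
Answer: 3463/606 ≈ 5.7145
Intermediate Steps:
-20778/((-1*3636)) = -20778/(-3636) = -20778*(-1/3636) = 3463/606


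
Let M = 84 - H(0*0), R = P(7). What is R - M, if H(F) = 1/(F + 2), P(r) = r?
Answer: -153/2 ≈ -76.500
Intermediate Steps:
H(F) = 1/(2 + F)
R = 7
M = 167/2 (M = 84 - 1/(2 + 0*0) = 84 - 1/(2 + 0) = 84 - 1/2 = 84 - 1*½ = 84 - ½ = 167/2 ≈ 83.500)
R - M = 7 - 1*167/2 = 7 - 167/2 = -153/2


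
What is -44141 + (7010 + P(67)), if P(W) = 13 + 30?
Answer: -37088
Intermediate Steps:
P(W) = 43
-44141 + (7010 + P(67)) = -44141 + (7010 + 43) = -44141 + 7053 = -37088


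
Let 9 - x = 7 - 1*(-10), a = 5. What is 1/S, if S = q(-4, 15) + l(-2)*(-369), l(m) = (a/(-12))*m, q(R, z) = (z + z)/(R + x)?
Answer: -1/310 ≈ -0.0032258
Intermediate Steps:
x = -8 (x = 9 - (7 - 1*(-10)) = 9 - (7 + 10) = 9 - 1*17 = 9 - 17 = -8)
q(R, z) = 2*z/(-8 + R) (q(R, z) = (z + z)/(R - 8) = (2*z)/(-8 + R) = 2*z/(-8 + R))
l(m) = -5*m/12 (l(m) = (5/(-12))*m = (5*(-1/12))*m = -5*m/12)
S = -310 (S = 2*15/(-8 - 4) - 5/12*(-2)*(-369) = 2*15/(-12) + (⅚)*(-369) = 2*15*(-1/12) - 615/2 = -5/2 - 615/2 = -310)
1/S = 1/(-310) = -1/310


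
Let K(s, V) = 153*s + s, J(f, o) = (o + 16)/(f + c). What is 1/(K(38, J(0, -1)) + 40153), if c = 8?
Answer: 1/46005 ≈ 2.1737e-5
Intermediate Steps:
J(f, o) = (16 + o)/(8 + f) (J(f, o) = (o + 16)/(f + 8) = (16 + o)/(8 + f))
K(s, V) = 154*s
1/(K(38, J(0, -1)) + 40153) = 1/(154*38 + 40153) = 1/(5852 + 40153) = 1/46005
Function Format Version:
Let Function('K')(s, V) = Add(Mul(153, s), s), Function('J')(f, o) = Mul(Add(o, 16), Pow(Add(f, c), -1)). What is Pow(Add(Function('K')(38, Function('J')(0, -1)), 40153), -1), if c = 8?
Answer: Rational(1, 46005) ≈ 2.1737e-5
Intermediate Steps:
Function('J')(f, o) = Mul(Pow(Add(8, f), -1), Add(16, o)) (Function('J')(f, o) = Mul(Add(o, 16), Pow(Add(f, 8), -1)) = Mul(Add(16, o), Pow(Add(8, f), -1)) = Mul(Pow(Add(8, f), -1), Add(16, o)))
Function('K')(s, V) = Mul(154, s)
Pow(Add(Function('K')(38, Function('J')(0, -1)), 40153), -1) = Pow(Add(Mul(154, 38), 40153), -1) = Pow(Add(5852, 40153), -1) = Pow(46005, -1) = Rational(1, 46005)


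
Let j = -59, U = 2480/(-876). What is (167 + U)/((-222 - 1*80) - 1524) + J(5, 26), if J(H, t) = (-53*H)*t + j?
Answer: -2778899359/399894 ≈ -6949.1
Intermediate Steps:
U = -620/219 (U = 2480*(-1/876) = -620/219 ≈ -2.8311)
J(H, t) = -59 - 53*H*t (J(H, t) = (-53*H)*t - 59 = -53*H*t - 59 = -59 - 53*H*t)
(167 + U)/((-222 - 1*80) - 1524) + J(5, 26) = (167 - 620/219)/((-222 - 1*80) - 1524) + (-59 - 53*5*26) = 35953/(219*((-222 - 80) - 1524)) + (-59 - 6890) = 35953/(219*(-302 - 1524)) - 6949 = (35953/219)/(-1826) - 6949 = (35953/219)*(-1/1826) - 6949 = -35953/399894 - 6949 = -2778899359/399894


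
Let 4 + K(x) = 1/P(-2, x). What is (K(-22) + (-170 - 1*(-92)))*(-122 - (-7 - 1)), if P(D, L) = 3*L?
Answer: 102847/11 ≈ 9349.7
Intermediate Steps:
K(x) = -4 + 1/(3*x)
(K(-22) + (-170 - 1*(-92)))*(-122 - (-7 - 1)) = ((-4 + (1/3)/(-22)) + (-170 - 1*(-92)))*(-122 - (-7 - 1)) = ((-4 + (1/3)*(-1/22)) + (-170 + 92))*(-122 - (-8)) = ((-4 - 1/66) - 78)*(-122 - 1*(-8)) = (-265/66 - 78)*(-122 + 8) = -5413/66*(-114) = 102847/11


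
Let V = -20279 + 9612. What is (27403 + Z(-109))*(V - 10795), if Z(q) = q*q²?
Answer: 27205789212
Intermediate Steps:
Z(q) = q³
V = -10667
(27403 + Z(-109))*(V - 10795) = (27403 + (-109)³)*(-10667 - 10795) = (27403 - 1295029)*(-21462) = -1267626*(-21462) = 27205789212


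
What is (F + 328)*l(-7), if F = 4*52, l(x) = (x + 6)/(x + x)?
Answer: 268/7 ≈ 38.286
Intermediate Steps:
l(x) = (6 + x)/(2*x) (l(x) = (6 + x)/((2*x)) = (6 + x)*(1/(2*x)) = (6 + x)/(2*x))
F = 208
(F + 328)*l(-7) = (208 + 328)*((½)*(6 - 7)/(-7)) = 536*((½)*(-⅐)*(-1)) = 536*(1/14) = 268/7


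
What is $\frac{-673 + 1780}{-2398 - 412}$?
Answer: $- \frac{1107}{2810} \approx -0.39395$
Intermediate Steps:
$\frac{-673 + 1780}{-2398 - 412} = \frac{1107}{-2810} = 1107 \left(- \frac{1}{2810}\right) = - \frac{1107}{2810}$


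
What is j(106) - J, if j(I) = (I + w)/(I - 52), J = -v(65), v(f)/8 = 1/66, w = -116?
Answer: -19/297 ≈ -0.063973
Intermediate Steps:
v(f) = 4/33 (v(f) = 8/66 = 8*(1/66) = 4/33)
J = -4/33 (J = -1*4/33 = -4/33 ≈ -0.12121)
j(I) = (-116 + I)/(-52 + I) (j(I) = (I - 116)/(I - 52) = (-116 + I)/(-52 + I))
j(106) - J = (-116 + 106)/(-52 + 106) - 1*(-4/33) = -10/54 + 4/33 = (1/54)*(-10) + 4/33 = -5/27 + 4/33 = -19/297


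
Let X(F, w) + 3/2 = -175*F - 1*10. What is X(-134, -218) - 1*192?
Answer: 46493/2 ≈ 23247.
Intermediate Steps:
X(F, w) = -23/2 - 175*F (X(F, w) = -3/2 + (-175*F - 1*10) = -3/2 + (-175*F - 10) = -3/2 + (-10 - 175*F) = -23/2 - 175*F)
X(-134, -218) - 1*192 = (-23/2 - 175*(-134)) - 1*192 = (-23/2 + 23450) - 192 = 46877/2 - 192 = 46493/2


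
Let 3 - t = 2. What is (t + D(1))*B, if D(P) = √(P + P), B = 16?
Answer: 16 + 16*√2 ≈ 38.627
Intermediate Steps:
t = 1 (t = 3 - 1*2 = 3 - 2 = 1)
D(P) = √2*√P (D(P) = √(2*P) = √2*√P)
(t + D(1))*B = (1 + √2*√1)*16 = (1 + √2*1)*16 = (1 + √2)*16 = 16 + 16*√2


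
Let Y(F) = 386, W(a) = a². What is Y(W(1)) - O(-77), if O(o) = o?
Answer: 463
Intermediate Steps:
Y(W(1)) - O(-77) = 386 - 1*(-77) = 386 + 77 = 463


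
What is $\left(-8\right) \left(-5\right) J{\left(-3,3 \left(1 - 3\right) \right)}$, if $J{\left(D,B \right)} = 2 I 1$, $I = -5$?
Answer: $-400$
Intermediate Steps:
$J{\left(D,B \right)} = -10$ ($J{\left(D,B \right)} = 2 \left(-5\right) 1 = \left(-10\right) 1 = -10$)
$\left(-8\right) \left(-5\right) J{\left(-3,3 \left(1 - 3\right) \right)} = \left(-8\right) \left(-5\right) \left(-10\right) = 40 \left(-10\right) = -400$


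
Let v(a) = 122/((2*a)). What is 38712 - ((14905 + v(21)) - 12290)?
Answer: 757976/21 ≈ 36094.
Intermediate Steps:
v(a) = 61/a (v(a) = 122*(1/(2*a)) = 61/a)
38712 - ((14905 + v(21)) - 12290) = 38712 - ((14905 + 61/21) - 12290) = 38712 - (313066/21 - 12290) = 38712 - 1*54976/21 = 38712 - 54976/21 = 757976/21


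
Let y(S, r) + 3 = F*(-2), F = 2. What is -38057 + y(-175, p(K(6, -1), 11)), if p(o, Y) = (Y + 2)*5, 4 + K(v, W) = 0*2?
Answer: -38064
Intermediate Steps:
K(v, W) = -4 (K(v, W) = -4 + 0*2 = -4 + 0 = -4)
p(o, Y) = 10 + 5*Y (p(o, Y) = (2 + Y)*5 = 10 + 5*Y)
y(S, r) = -7 (y(S, r) = -3 + 2*(-2) = -3 - 4 = -7)
-38057 + y(-175, p(K(6, -1), 11)) = -38057 - 7 = -38064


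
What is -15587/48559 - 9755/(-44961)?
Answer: -32444866/311894457 ≈ -0.10403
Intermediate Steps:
-15587/48559 - 9755/(-44961) = -15587*1/48559 - 9755*(-1/44961) = -15587/48559 + 9755/44961 = -32444866/311894457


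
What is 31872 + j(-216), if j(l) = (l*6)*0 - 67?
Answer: 31805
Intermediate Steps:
j(l) = -67 (j(l) = (6*l)*0 - 67 = 0 - 67 = -67)
31872 + j(-216) = 31872 - 67 = 31805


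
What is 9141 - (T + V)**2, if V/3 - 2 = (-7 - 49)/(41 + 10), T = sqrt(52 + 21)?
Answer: 2618536/289 - 92*sqrt(73)/17 ≈ 9014.4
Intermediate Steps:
T = sqrt(73) ≈ 8.5440
V = 46/17 (V = 6 + 3*((-7 - 49)/(41 + 10)) = 6 + 3*(-56/51) = 6 - 56/17 = 46/17 ≈ 2.7059)
9141 - (T + V)**2 = 9141 - (sqrt(73) + 46/17)**2 = 9141 - (46/17 + sqrt(73))**2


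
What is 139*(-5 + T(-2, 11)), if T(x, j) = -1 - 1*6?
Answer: -1668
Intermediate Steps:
T(x, j) = -7 (T(x, j) = -1 - 6 = -7)
139*(-5 + T(-2, 11)) = 139*(-5 - 7) = 139*(-12) = -1668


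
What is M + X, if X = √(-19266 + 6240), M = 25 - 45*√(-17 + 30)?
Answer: 25 - 45*√13 + I*√13026 ≈ -137.25 + 114.13*I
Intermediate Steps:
M = 25 - 45*√13 ≈ -137.25
X = I*√13026 (X = √(-13026) = I*√13026 ≈ 114.13*I)
M + X = (25 - 45*√13) + I*√13026 = 25 - 45*√13 + I*√13026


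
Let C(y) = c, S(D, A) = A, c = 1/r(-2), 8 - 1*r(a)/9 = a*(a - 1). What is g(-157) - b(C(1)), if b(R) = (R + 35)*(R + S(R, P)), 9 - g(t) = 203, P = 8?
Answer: -154351/324 ≈ -476.39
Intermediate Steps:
r(a) = 72 - 9*a*(-1 + a) (r(a) = 72 - 9*a*(a - 1) = 72 - 9*a*(-1 + a))
c = 1/18 (c = 1/(72 - 9*(-2)² + 9*(-2)) = 1/(72 - 9*4 - 18) = 1/(72 - 36 - 18) = 1/18 ≈ 0.055556)
g(t) = -194 (g(t) = 9 - 1*203 = 9 - 203 = -194)
C(y) = 1/18
b(R) = (8 + R)*(35 + R) (b(R) = (R + 35)*(R + 8) = (35 + R)*(8 + R) = (8 + R)*(35 + R))
g(-157) - b(C(1)) = -194 - (280 + (1/18)² + 43*(1/18)) = -194 - (280 + 1/324 + 43/18) = -194 - 1*91495/324 = -194 - 91495/324 = -154351/324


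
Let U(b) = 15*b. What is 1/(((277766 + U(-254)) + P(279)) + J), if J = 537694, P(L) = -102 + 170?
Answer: 1/811718 ≈ 1.2320e-6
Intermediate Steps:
P(L) = 68
1/(((277766 + U(-254)) + P(279)) + J) = 1/(((277766 + 15*(-254)) + 68) + 537694) = 1/(((277766 - 3810) + 68) + 537694) = 1/((273956 + 68) + 537694) = 1/(274024 + 537694) = 1/811718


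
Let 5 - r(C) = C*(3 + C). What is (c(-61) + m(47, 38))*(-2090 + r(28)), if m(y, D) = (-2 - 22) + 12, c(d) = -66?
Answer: 230334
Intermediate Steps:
r(C) = 5 - C*(3 + C)
m(y, D) = -12 (m(y, D) = -24 + 12 = -12)
(c(-61) + m(47, 38))*(-2090 + r(28)) = (-66 - 12)*(-2090 + (5 - 1*28**2 - 3*28)) = -78*(-2090 + (5 - 1*784 - 84)) = -78*(-2090 + (5 - 784 - 84)) = -78*(-2090 - 863) = -78*(-2953) = 230334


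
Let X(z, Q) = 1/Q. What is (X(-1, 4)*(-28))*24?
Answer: -168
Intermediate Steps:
(X(-1, 4)*(-28))*24 = (-28/4)*24 = ((1/4)*(-28))*24 = -7*24 = -168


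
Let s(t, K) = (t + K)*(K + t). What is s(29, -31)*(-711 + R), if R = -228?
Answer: -3756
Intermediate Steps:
s(t, K) = (K + t)² (s(t, K) = (K + t)*(K + t) = (K + t)²)
s(29, -31)*(-711 + R) = (-31 + 29)²*(-711 - 228) = (-2)²*(-939) = 4*(-939) = -3756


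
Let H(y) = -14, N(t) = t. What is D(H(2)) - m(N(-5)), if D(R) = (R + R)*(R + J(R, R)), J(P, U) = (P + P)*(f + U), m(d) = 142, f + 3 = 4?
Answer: -9942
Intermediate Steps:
f = 1 (f = -3 + 4 = 1)
J(P, U) = 2*P*(1 + U) (J(P, U) = (P + P)*(1 + U) = (2*P)*(1 + U) = 2*P*(1 + U))
D(R) = 2*R*(R + 2*R*(1 + R)) (D(R) = (R + R)*(R + 2*R*(1 + R)) = (2*R)*(R + 2*R*(1 + R)) = 2*R*(R + 2*R*(1 + R)))
D(H(2)) - m(N(-5)) = (-14)**2*(6 + 4*(-14)) - 1*142 = 196*(6 - 56) - 142 = 196*(-50) - 142 = -9800 - 142 = -9942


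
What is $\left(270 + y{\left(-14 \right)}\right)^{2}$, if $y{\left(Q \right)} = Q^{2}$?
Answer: $217156$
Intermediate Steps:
$\left(270 + y{\left(-14 \right)}\right)^{2} = \left(270 + \left(-14\right)^{2}\right)^{2} = \left(270 + 196\right)^{2} = 466^{2} = 217156$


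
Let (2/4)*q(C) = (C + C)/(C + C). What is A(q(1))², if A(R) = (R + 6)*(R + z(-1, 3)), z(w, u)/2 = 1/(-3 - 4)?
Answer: 9216/49 ≈ 188.08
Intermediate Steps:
z(w, u) = -2/7 (z(w, u) = 2/(-3 - 4) = 2/(-7) = 2*(-⅐) = -2/7)
q(C) = 2 (q(C) = 2*((C + C)/(C + C)) = 2*((2*C)/((2*C))) = 2*((2*C)*(1/(2*C))) = 2*1 = 2)
A(R) = (6 + R)*(-2/7 + R) (A(R) = (R + 6)*(R - 2/7) = (6 + R)*(-2/7 + R))
A(q(1))² = (-12/7 + 2² + (40/7)*2)² = (-12/7 + 4 + 80/7)² = (96/7)² = 9216/49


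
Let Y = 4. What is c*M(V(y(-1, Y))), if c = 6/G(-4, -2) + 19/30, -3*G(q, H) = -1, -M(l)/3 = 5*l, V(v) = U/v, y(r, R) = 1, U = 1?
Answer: -559/2 ≈ -279.50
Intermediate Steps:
V(v) = 1/v
M(l) = -15*l
G(q, H) = ⅓ (G(q, H) = -⅓*(-1) = ⅓)
c = 559/30 (c = 6/(⅓) + 19/30 = 6*3 + 19*(1/30) = 18 + 19/30 = 559/30 ≈ 18.633)
c*M(V(y(-1, Y))) = 559*(-15/1)/30 = 559*(-15*1)/30 = (559/30)*(-15) = -559/2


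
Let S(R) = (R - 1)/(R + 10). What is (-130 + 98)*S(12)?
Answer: -16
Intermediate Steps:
S(R) = (-1 + R)/(10 + R)
(-130 + 98)*S(12) = (-130 + 98)*((-1 + 12)/(10 + 12)) = -32*11/22 = -16*11/11 = -32*½ = -16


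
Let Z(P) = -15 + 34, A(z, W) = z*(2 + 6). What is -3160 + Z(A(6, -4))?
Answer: -3141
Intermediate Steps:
A(z, W) = 8*z (A(z, W) = z*8 = 8*z)
Z(P) = 19
-3160 + Z(A(6, -4)) = -3160 + 19 = -3141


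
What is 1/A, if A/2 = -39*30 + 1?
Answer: -1/2338 ≈ -0.00042772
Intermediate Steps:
A = -2338 (A = 2*(-39*30 + 1) = 2*(-1170 + 1) = 2*(-1169) = -2338)
1/A = 1/(-2338) = -1/2338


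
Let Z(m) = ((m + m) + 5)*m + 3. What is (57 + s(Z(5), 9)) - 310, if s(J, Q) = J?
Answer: -175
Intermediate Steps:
Z(m) = 3 + m*(5 + 2*m) (Z(m) = (2*m + 5)*m + 3 = (5 + 2*m)*m + 3 = m*(5 + 2*m) + 3 = 3 + m*(5 + 2*m))
(57 + s(Z(5), 9)) - 310 = (57 + (3 + 2*5² + 5*5)) - 310 = (57 + (3 + 2*25 + 25)) - 310 = (57 + (3 + 50 + 25)) - 310 = (57 + 78) - 310 = 135 - 310 = -175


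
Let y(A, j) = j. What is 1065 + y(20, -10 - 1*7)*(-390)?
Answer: 7695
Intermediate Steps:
1065 + y(20, -10 - 1*7)*(-390) = 1065 + (-10 - 1*7)*(-390) = 1065 + (-10 - 7)*(-390) = 1065 - 17*(-390) = 1065 + 6630 = 7695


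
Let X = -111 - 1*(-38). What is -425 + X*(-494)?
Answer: 35637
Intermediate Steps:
X = -73 (X = -111 + 38 = -73)
-425 + X*(-494) = -425 - 73*(-494) = -425 + 36062 = 35637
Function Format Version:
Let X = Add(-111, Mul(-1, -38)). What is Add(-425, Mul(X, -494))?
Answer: 35637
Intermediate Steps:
X = -73 (X = Add(-111, 38) = -73)
Add(-425, Mul(X, -494)) = Add(-425, Mul(-73, -494)) = Add(-425, 36062) = 35637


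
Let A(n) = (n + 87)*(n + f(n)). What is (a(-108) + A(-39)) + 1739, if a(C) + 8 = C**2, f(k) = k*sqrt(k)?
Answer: 11523 - 1872*I*sqrt(39) ≈ 11523.0 - 11691.0*I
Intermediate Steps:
f(k) = k**(3/2)
A(n) = (87 + n)*(n + n**(3/2)) (A(n) = (n + 87)*(n + n**(3/2)) = (87 + n)*(n + n**(3/2)))
a(C) = -8 + C**2
(a(-108) + A(-39)) + 1739 = ((-8 + (-108)**2) + ((-39)**2 + (-39)**(5/2) + 87*(-39) + 87*(-39)**(3/2))) + 1739 = ((-8 + 11664) + (1521 + 1521*I*sqrt(39) - 3393 + 87*(-39*I*sqrt(39)))) + 1739 = (11656 + (1521 + 1521*I*sqrt(39) - 3393 - 3393*I*sqrt(39))) + 1739 = (11656 + (-1872 - 1872*I*sqrt(39))) + 1739 = (9784 - 1872*I*sqrt(39)) + 1739 = 11523 - 1872*I*sqrt(39)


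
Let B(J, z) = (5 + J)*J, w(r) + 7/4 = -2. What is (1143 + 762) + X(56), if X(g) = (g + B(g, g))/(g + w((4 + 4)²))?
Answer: 412033/209 ≈ 1971.4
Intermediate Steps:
w(r) = -15/4 (w(r) = -7/4 - 2 = -15/4)
B(J, z) = J*(5 + J)
X(g) = (g + g*(5 + g))/(-15/4 + g) (X(g) = (g + g*(5 + g))/(g - 15/4) = (g + g*(5 + g))/(-15/4 + g))
(1143 + 762) + X(56) = (1143 + 762) + 4*56*(6 + 56)/(-15 + 4*56) = 1905 + 4*56*62/(-15 + 224) = 1905 + 4*56*62/209 = 1905 + 4*56*(1/209)*62 = 1905 + 13888/209 = 412033/209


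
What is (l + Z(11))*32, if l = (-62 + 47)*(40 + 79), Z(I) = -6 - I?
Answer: -57664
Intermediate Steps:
l = -1785 (l = -15*119 = -1785)
(l + Z(11))*32 = (-1785 + (-6 - 1*11))*32 = (-1785 + (-6 - 11))*32 = (-1785 - 17)*32 = -1802*32 = -57664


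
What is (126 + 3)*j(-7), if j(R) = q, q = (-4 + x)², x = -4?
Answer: 8256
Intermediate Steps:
q = 64 (q = (-4 - 4)² = (-8)² = 64)
j(R) = 64
(126 + 3)*j(-7) = (126 + 3)*64 = 129*64 = 8256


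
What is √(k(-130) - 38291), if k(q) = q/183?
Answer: 17*I*√4437201/183 ≈ 195.68*I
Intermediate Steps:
k(q) = q/183 (k(q) = q*(1/183) = q/183)
√(k(-130) - 38291) = √((1/183)*(-130) - 38291) = √(-130/183 - 38291) = √(-7007383/183) = 17*I*√4437201/183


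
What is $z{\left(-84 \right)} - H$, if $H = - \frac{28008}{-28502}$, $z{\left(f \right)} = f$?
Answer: $- \frac{1211088}{14251} \approx -84.983$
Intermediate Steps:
$H = \frac{14004}{14251}$ ($H = \left(-28008\right) \left(- \frac{1}{28502}\right) = \frac{14004}{14251} \approx 0.98267$)
$z{\left(-84 \right)} - H = -84 - \frac{14004}{14251} = - \frac{1211088}{14251}$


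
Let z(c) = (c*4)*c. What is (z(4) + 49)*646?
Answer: 72998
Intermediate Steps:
z(c) = 4*c**2 (z(c) = (4*c)*c = 4*c**2)
(z(4) + 49)*646 = (4*4**2 + 49)*646 = (4*16 + 49)*646 = (64 + 49)*646 = 113*646 = 72998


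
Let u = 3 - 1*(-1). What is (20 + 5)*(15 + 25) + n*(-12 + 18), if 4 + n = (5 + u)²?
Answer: 1462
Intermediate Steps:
u = 4 (u = 3 + 1 = 4)
n = 77 (n = -4 + (5 + 4)² = -4 + 9² = -4 + 81 = 77)
(20 + 5)*(15 + 25) + n*(-12 + 18) = (20 + 5)*(15 + 25) + 77*(-12 + 18) = 25*40 + 77*6 = 1000 + 462 = 1462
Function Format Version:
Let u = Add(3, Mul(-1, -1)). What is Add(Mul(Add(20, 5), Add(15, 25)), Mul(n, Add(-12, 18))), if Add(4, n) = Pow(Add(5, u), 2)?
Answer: 1462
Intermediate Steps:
u = 4 (u = Add(3, 1) = 4)
n = 77 (n = Add(-4, Pow(Add(5, 4), 2)) = Add(-4, Pow(9, 2)) = Add(-4, 81) = 77)
Add(Mul(Add(20, 5), Add(15, 25)), Mul(n, Add(-12, 18))) = Add(Mul(Add(20, 5), Add(15, 25)), Mul(77, Add(-12, 18))) = Add(Mul(25, 40), Mul(77, 6)) = Add(1000, 462) = 1462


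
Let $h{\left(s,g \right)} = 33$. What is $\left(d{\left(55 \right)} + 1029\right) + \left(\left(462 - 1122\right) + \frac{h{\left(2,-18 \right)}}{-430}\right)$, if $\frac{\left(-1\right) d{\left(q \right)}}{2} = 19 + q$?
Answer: $\frac{94997}{430} \approx 220.92$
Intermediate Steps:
$d{\left(q \right)} = -38 - 2 q$ ($d{\left(q \right)} = - 2 \left(19 + q\right) = -38 - 2 q$)
$\left(d{\left(55 \right)} + 1029\right) + \left(\left(462 - 1122\right) + \frac{h{\left(2,-18 \right)}}{-430}\right) = \left(\left(-38 - 110\right) + 1029\right) + \left(\left(462 - 1122\right) + \frac{33}{-430}\right) = \left(\left(-38 - 110\right) + 1029\right) + \left(-660 + 33 \left(- \frac{1}{430}\right)\right) = \left(-148 + 1029\right) - \frac{283833}{430} = 881 - \frac{283833}{430} = \frac{94997}{430}$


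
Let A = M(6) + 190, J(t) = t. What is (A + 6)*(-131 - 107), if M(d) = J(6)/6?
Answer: -46886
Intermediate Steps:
M(d) = 1 (M(d) = 6/6 = 6*(⅙) = 1)
A = 191 (A = 1 + 190 = 191)
(A + 6)*(-131 - 107) = (191 + 6)*(-131 - 107) = 197*(-238) = -46886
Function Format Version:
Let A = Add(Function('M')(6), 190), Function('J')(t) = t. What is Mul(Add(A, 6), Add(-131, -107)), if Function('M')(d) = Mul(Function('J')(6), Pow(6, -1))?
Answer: -46886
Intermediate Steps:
Function('M')(d) = 1 (Function('M')(d) = Mul(6, Pow(6, -1)) = Mul(6, Rational(1, 6)) = 1)
A = 191 (A = Add(1, 190) = 191)
Mul(Add(A, 6), Add(-131, -107)) = Mul(Add(191, 6), Add(-131, -107)) = Mul(197, -238) = -46886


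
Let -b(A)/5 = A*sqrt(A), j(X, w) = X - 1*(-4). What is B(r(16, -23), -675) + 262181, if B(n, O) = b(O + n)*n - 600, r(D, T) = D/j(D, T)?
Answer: 261581 + 13484*I*sqrt(16855)/25 ≈ 2.6158e+5 + 70023.0*I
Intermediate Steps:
j(X, w) = 4 + X (j(X, w) = X + 4 = 4 + X)
r(D, T) = D/(4 + D)
b(A) = -5*A**(3/2) (b(A) = -5*A*sqrt(A) = -5*A**(3/2))
B(n, O) = -600 - 5*n*(O + n)**(3/2) (B(n, O) = (-5*(O + n)**(3/2))*n - 600 = -5*n*(O + n)**(3/2) - 600 = -600 - 5*n*(O + n)**(3/2))
B(r(16, -23), -675) + 262181 = (-600 - 5*16/(4 + 16)*(-675 + 16/(4 + 16))**(3/2)) + 262181 = (-600 - 5*16/20*(-675 + 16/20)**(3/2)) + 262181 = (-600 - 5*16*(1/20)*(-675 + 16*(1/20))**(3/2)) + 262181 = (-600 - 5*4/5*(-675 + 4/5)**(3/2)) + 262181 = (-600 - 5*4/5*(-3371/5)**(3/2)) + 262181 = (-600 - 5*4/5*(-3371*I*sqrt(16855)/25)) + 262181 = (-600 + 13484*I*sqrt(16855)/25) + 262181 = 261581 + 13484*I*sqrt(16855)/25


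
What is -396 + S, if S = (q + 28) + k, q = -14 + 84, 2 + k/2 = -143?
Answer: -588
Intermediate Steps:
k = -290 (k = -4 + 2*(-143) = -4 - 286 = -290)
q = 70
S = -192 (S = (70 + 28) - 290 = 98 - 290 = -192)
-396 + S = -396 - 192 = -588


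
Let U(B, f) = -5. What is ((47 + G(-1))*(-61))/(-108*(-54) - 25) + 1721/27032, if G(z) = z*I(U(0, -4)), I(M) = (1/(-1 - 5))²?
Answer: -607149835/1412773416 ≈ -0.42976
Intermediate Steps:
I(M) = 1/36 (I(M) = (1/(-6))² = (-⅙)² = 1/36)
G(z) = z/36 (G(z) = z*(1/36) = z/36)
((47 + G(-1))*(-61))/(-108*(-54) - 25) + 1721/27032 = ((47 + (1/36)*(-1))*(-61))/(-108*(-54) - 25) + 1721/27032 = ((47 - 1/36)*(-61))/(5832 - 25) + 1721*(1/27032) = ((1691/36)*(-61))/5807 + 1721/27032 = -103151/36*1/5807 + 1721/27032 = -103151/209052 + 1721/27032 = -607149835/1412773416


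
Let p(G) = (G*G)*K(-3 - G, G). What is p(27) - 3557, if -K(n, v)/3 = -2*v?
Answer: 114541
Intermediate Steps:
K(n, v) = 6*v (K(n, v) = -(-6)*v = 6*v)
p(G) = 6*G³ (p(G) = (G*G)*(6*G) = G²*(6*G) = 6*G³)
p(27) - 3557 = 6*27³ - 3557 = 6*19683 - 3557 = 118098 - 3557 = 114541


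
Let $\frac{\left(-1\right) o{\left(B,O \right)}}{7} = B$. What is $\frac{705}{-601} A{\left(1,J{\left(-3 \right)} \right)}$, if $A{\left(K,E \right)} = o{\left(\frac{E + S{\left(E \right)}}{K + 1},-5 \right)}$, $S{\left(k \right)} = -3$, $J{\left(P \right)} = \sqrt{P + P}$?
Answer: $- \frac{14805}{1202} + \frac{4935 i \sqrt{6}}{1202} \approx -12.317 + 10.057 i$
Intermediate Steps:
$J{\left(P \right)} = \sqrt{2} \sqrt{P}$ ($J{\left(P \right)} = \sqrt{2 P} = \sqrt{2} \sqrt{P}$)
$o{\left(B,O \right)} = - 7 B$
$A{\left(K,E \right)} = - \frac{7 \left(-3 + E\right)}{1 + K}$ ($A{\left(K,E \right)} = - 7 \frac{E - 3}{K + 1} = - 7 \frac{-3 + E}{1 + K} = - \frac{7 \left(-3 + E\right)}{1 + K}$)
$\frac{705}{-601} A{\left(1,J{\left(-3 \right)} \right)} = \frac{705}{-601} \frac{7 \left(3 - \sqrt{2} \sqrt{-3}\right)}{1 + 1} = 705 \left(- \frac{1}{601}\right) \frac{7 \left(3 - \sqrt{2} i \sqrt{3}\right)}{2} = - \frac{705 \cdot 7 \cdot \frac{1}{2} \left(3 - i \sqrt{6}\right)}{601} = - \frac{705 \left(\frac{21}{2} - \frac{7 i \sqrt{6}}{2}\right)}{601} = - \frac{14805}{1202} + \frac{4935 i \sqrt{6}}{1202}$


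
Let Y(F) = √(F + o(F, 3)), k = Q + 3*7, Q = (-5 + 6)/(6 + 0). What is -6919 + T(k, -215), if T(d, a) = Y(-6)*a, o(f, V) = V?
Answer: -6919 - 215*I*√3 ≈ -6919.0 - 372.39*I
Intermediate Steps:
Q = ⅙ (Q = 1/6 = 1*(⅙) = ⅙ ≈ 0.16667)
k = 127/6 (k = ⅙ + 3*7 = ⅙ + 21 = 127/6 ≈ 21.167)
Y(F) = √(3 + F) (Y(F) = √(F + 3) = √(3 + F))
T(d, a) = I*a*√3 (T(d, a) = √(3 - 6)*a = √(-3)*a = (I*√3)*a = I*a*√3)
-6919 + T(k, -215) = -6919 + I*(-215)*√3 = -6919 - 215*I*√3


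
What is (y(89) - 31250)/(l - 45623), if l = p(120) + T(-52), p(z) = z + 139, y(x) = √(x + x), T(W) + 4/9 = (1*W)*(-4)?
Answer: 140625/203204 - 9*√178/406408 ≈ 0.69174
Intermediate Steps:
T(W) = -4/9 - 4*W (T(W) = -4/9 + (1*W)*(-4) = -4/9 + W*(-4) = -4/9 - 4*W)
y(x) = √2*√x (y(x) = √(2*x) = √2*√x)
p(z) = 139 + z
l = 4199/9 (l = (139 + 120) + (-4/9 - 4*(-52)) = 259 + (-4/9 + 208) = 259 + 1868/9 = 4199/9 ≈ 466.56)
(y(89) - 31250)/(l - 45623) = (√2*√89 - 31250)/(4199/9 - 45623) = (√178 - 31250)/(-406408/9) = (-31250 + √178)*(-9/406408) = 140625/203204 - 9*√178/406408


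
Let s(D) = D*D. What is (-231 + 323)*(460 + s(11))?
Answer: 53452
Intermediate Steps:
s(D) = D²
(-231 + 323)*(460 + s(11)) = (-231 + 323)*(460 + 11²) = 92*(460 + 121) = 92*581 = 53452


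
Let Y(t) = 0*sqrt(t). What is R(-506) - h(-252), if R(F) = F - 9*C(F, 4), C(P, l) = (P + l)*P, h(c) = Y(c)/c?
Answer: -2286614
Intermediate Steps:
Y(t) = 0
h(c) = 0 (h(c) = 0/c = 0)
C(P, l) = P*(P + l)
R(F) = F - 9*F*(4 + F) (R(F) = F - 9*F*(F + 4) = F - 9*F*(4 + F))
R(-506) - h(-252) = -506*(-35 - 9*(-506)) - 1*0 = -506*(-35 + 4554) + 0 = -506*4519 + 0 = -2286614 + 0 = -2286614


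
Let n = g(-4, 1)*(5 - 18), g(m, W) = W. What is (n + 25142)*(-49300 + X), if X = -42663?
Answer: -2310938227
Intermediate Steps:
n = -13 (n = 1*(5 - 18) = 1*(-13) = -13)
(n + 25142)*(-49300 + X) = (-13 + 25142)*(-49300 - 42663) = 25129*(-91963) = -2310938227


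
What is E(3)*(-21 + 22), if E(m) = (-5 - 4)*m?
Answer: -27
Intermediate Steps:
E(m) = -9*m
E(3)*(-21 + 22) = (-9*3)*(-21 + 22) = -27*1 = -27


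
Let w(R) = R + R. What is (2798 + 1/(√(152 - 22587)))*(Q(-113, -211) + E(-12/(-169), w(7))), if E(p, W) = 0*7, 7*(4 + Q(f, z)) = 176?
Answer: 414104/7 - 148*I*√22435/157045 ≈ 59158.0 - 0.14116*I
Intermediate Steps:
w(R) = 2*R
Q(f, z) = 148/7 (Q(f, z) = -4 + (⅐)*176 = -4 + 176/7 = 148/7)
E(p, W) = 0
(2798 + 1/(√(152 - 22587)))*(Q(-113, -211) + E(-12/(-169), w(7))) = (2798 + 1/(√(152 - 22587)))*(148/7 + 0) = (2798 + 1/(√(-22435)))*(148/7) = (2798 + 1/(I*√22435))*(148/7) = (2798 - I*√22435/22435)*(148/7) = 414104/7 - 148*I*√22435/157045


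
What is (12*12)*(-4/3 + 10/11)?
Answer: -672/11 ≈ -61.091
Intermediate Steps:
(12*12)*(-4/3 + 10/11) = 144*(-4*1/3 + 10*(1/11)) = 144*(-4/3 + 10/11) = 144*(-14/33) = -672/11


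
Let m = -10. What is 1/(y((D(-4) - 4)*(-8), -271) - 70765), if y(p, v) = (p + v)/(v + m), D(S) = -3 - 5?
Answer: -281/19884790 ≈ -1.4131e-5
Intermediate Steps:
D(S) = -8
y(p, v) = (p + v)/(-10 + v) (y(p, v) = (p + v)/(v - 10) = (p + v)/(-10 + v))
1/(y((D(-4) - 4)*(-8), -271) - 70765) = 1/(((-8 - 4)*(-8) - 271)/(-10 - 271) - 70765) = 1/((-12*(-8) - 271)/(-281) - 70765) = 1/(-(96 - 271)/281 - 70765) = 1/(-1/281*(-175) - 70765) = 1/(175/281 - 70765) = 1/(-19884790/281) = -281/19884790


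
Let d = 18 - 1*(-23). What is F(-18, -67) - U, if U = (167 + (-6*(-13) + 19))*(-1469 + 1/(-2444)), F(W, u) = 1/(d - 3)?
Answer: 9004315007/23218 ≈ 3.8782e+5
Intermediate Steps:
d = 41 (d = 18 + 23 = 41)
F(W, u) = 1/38 (F(W, u) = 1/(41 - 3) = 1/38)
U = -236955642/611 (U = (167 + (78 + 19))*(-1469 - 1/2444) = (167 + 97)*(-3590237/2444) = 264*(-3590237/2444) = -236955642/611 ≈ -3.8782e+5)
F(-18, -67) - U = 1/38 - 1*(-236955642/611) = 1/38 + 236955642/611 = 9004315007/23218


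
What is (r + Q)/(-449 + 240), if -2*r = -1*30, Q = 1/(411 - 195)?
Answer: -3241/45144 ≈ -0.071792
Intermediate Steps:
Q = 1/216 ≈ 0.0046296
r = 15 (r = -(-1)*30/2 = -½*(-30) = 15)
(r + Q)/(-449 + 240) = (15 + 1/216)/(-449 + 240) = (3241/216)/(-209) = (3241/216)*(-1/209) = -3241/45144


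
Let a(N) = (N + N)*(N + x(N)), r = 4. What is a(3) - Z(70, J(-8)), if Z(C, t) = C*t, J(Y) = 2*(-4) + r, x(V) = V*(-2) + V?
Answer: 280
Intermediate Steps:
x(V) = -V (x(V) = -2*V + V = -V)
J(Y) = -4 (J(Y) = 2*(-4) + 4 = -8 + 4 = -4)
a(N) = 0 (a(N) = (N + N)*(N - N) = (2*N)*0 = 0)
a(3) - Z(70, J(-8)) = 0 - 70*(-4) = 0 - 1*(-280) = 0 + 280 = 280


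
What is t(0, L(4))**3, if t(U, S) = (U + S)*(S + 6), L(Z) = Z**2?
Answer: 43614208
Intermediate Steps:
t(U, S) = (6 + S)*(S + U) (t(U, S) = (S + U)*(6 + S) = (6 + S)*(S + U))
t(0, L(4))**3 = ((4**2)**2 + 6*4**2 + 6*0 + 4**2*0)**3 = (16**2 + 6*16 + 0 + 16*0)**3 = (256 + 96 + 0 + 0)**3 = 352**3 = 43614208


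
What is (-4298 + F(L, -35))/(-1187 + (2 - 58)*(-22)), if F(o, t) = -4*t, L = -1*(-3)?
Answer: -462/5 ≈ -92.400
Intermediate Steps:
L = 3
(-4298 + F(L, -35))/(-1187 + (2 - 58)*(-22)) = (-4298 - 4*(-35))/(-1187 + (2 - 58)*(-22)) = (-4298 + 140)/(-1187 - 56*(-22)) = -4158/(-1187 + 1232) = -4158/45 = -4158*1/45 = -462/5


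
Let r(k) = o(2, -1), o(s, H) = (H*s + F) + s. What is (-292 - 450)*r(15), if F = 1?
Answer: -742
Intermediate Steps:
o(s, H) = 1 + s + H*s (o(s, H) = (H*s + 1) + s = (1 + H*s) + s = 1 + s + H*s)
r(k) = 1 (r(k) = 1 + 2 - 1*2 = 1 + 2 - 2 = 1)
(-292 - 450)*r(15) = (-292 - 450)*1 = -742*1 = -742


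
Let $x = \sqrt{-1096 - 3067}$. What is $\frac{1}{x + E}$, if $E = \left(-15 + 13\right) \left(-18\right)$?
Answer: $\frac{36}{5459} - \frac{i \sqrt{4163}}{5459} \approx 0.0065946 - 0.011819 i$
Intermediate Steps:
$x = i \sqrt{4163}$ ($x = \sqrt{-4163} = i \sqrt{4163} \approx 64.521 i$)
$E = 36$ ($E = \left(-2\right) \left(-18\right) = 36$)
$\frac{1}{x + E} = \frac{1}{i \sqrt{4163} + 36} = \frac{1}{36 + i \sqrt{4163}}$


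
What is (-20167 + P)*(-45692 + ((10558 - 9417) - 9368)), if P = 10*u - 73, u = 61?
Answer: 1058429970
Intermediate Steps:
P = 537 (P = 10*61 - 73 = 610 - 73 = 537)
(-20167 + P)*(-45692 + ((10558 - 9417) - 9368)) = (-20167 + 537)*(-45692 + ((10558 - 9417) - 9368)) = -19630*(-45692 + (1141 - 9368)) = -19630*(-45692 - 8227) = -19630*(-53919) = 1058429970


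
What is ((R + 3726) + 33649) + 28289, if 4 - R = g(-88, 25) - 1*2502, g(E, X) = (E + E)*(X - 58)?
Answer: 62362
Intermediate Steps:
g(E, X) = 2*E*(-58 + X) (g(E, X) = (2*E)*(-58 + X) = 2*E*(-58 + X))
R = -3302 (R = 4 - (2*(-88)*(-58 + 25) - 1*2502) = 4 - (2*(-88)*(-33) - 2502) = 4 - (5808 - 2502) = 4 - 1*3306 = 4 - 3306 = -3302)
((R + 3726) + 33649) + 28289 = ((-3302 + 3726) + 33649) + 28289 = (424 + 33649) + 28289 = 34073 + 28289 = 62362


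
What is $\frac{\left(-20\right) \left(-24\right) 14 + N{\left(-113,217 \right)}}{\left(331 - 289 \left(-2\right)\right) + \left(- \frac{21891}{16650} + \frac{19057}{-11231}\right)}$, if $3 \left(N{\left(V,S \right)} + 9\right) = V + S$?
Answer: $\frac{420471231950}{56472114493} \approx 7.4456$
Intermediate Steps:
$N{\left(V,S \right)} = -9 + \frac{S}{3} + \frac{V}{3}$ ($N{\left(V,S \right)} = -9 + \frac{V + S}{3} = -9 + \frac{S + V}{3} = -9 + \left(\frac{S}{3} + \frac{V}{3}\right) = -9 + \frac{S}{3} + \frac{V}{3}$)
$\frac{\left(-20\right) \left(-24\right) 14 + N{\left(-113,217 \right)}}{\left(331 - 289 \left(-2\right)\right) + \left(- \frac{21891}{16650} + \frac{19057}{-11231}\right)} = \frac{\left(-20\right) \left(-24\right) 14 + \left(-9 + \frac{1}{3} \cdot 217 + \frac{1}{3} \left(-113\right)\right)}{\left(331 - 289 \left(-2\right)\right) + \left(- \frac{21891}{16650} + \frac{19057}{-11231}\right)} = \frac{480 \cdot 14 - - \frac{77}{3}}{\left(331 - -578\right) + \left(\left(-21891\right) \frac{1}{16650} + 19057 \left(- \frac{1}{11231}\right)\right)} = \frac{6720 + \frac{77}{3}}{\left(331 + 578\right) - \frac{187718957}{62332050}} = \frac{20237}{3 \left(909 - \frac{187718957}{62332050}\right)} = \frac{20237}{3 \cdot \frac{56472114493}{62332050}} = \frac{20237}{3} \cdot \frac{62332050}{56472114493} = \frac{420471231950}{56472114493}$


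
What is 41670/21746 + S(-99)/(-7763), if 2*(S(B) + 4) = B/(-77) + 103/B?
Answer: 112116494516/58494119607 ≈ 1.9167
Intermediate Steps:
S(B) = -4 - B/154 + 103/(2*B) (S(B) = -4 + (B/(-77) + 103/B)/2 = -4 + (B*(-1/77) + 103/B)/2 = -4 + (-B/77 + 103/B)/2 = -4 + (103/B - B/77)/2 = -4 + (-B/154 + 103/(2*B)) = -4 - B/154 + 103/(2*B))
41670/21746 + S(-99)/(-7763) = 41670/21746 + ((1/154)*(7931 - 1*(-99)*(616 - 99))/(-99))/(-7763) = 41670*(1/21746) + ((1/154)*(-1/99)*(7931 - 1*(-99)*517))*(-1/7763) = 20835/10873 + ((1/154)*(-1/99)*(7931 + 51183))*(-1/7763) = 20835/10873 + ((1/154)*(-1/99)*59114)*(-1/7763) = 20835/10873 - 2687/693*(-1/7763) = 20835/10873 + 2687/5379759 = 112116494516/58494119607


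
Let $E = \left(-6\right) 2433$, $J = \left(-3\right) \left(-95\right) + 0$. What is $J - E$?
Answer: $14883$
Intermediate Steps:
$J = 285$ ($J = 285 + 0 = 285$)
$E = -14598$
$J - E = 285 - -14598 = 285 + 14598 = 14883$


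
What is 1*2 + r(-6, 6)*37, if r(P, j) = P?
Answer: -220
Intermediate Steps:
1*2 + r(-6, 6)*37 = 1*2 - 6*37 = 2 - 222 = -220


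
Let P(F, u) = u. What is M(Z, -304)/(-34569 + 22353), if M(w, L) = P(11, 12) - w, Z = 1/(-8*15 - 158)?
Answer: -3337/3396048 ≈ -0.00098261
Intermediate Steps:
Z = -1/278 (Z = 1/(-120 - 158) = 1/(-278) = -1/278 ≈ -0.0035971)
M(w, L) = 12 - w
M(Z, -304)/(-34569 + 22353) = (12 - 1*(-1/278))/(-34569 + 22353) = (12 + 1/278)/(-12216) = (3337/278)*(-1/12216) = -3337/3396048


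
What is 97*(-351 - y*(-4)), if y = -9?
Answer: -37539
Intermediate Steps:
97*(-351 - y*(-4)) = 97*(-351 - (-9)*(-4)) = 97*(-351 - 1*36) = 97*(-351 - 36) = 97*(-387) = -37539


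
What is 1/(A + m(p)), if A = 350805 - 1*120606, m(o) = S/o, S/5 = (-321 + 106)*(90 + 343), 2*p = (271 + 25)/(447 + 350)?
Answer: -148/336914123 ≈ -4.3928e-7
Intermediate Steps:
p = 148/797 (p = ((271 + 25)/(447 + 350))/2 = (296/797)/2 = (296*(1/797))/2 = (½)*(296/797) = 148/797 ≈ 0.18570)
S = -465475 (S = 5*((-321 + 106)*(90 + 343)) = 5*(-215*433) = 5*(-93095) = -465475)
m(o) = -465475/o
A = 230199 (A = 350805 - 120606 = 230199)
1/(A + m(p)) = 1/(230199 - 465475/148/797) = 1/(230199 - 465475*797/148) = 1/(230199 - 370983575/148) = 1/(-336914123/148) = -148/336914123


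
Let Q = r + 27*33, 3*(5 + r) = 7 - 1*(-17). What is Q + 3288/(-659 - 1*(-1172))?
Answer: 153970/171 ≈ 900.41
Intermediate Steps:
r = 3 (r = -5 + (7 - 1*(-17))/3 = -5 + (7 + 17)/3 = -5 + (1/3)*24 = -5 + 8 = 3)
Q = 894 (Q = 3 + 27*33 = 3 + 891 = 894)
Q + 3288/(-659 - 1*(-1172)) = 894 + 3288/(-659 - 1*(-1172)) = 894 + 3288/(-659 + 1172) = 894 + 3288/513 = 894 + 3288*(1/513) = 894 + 1096/171 = 153970/171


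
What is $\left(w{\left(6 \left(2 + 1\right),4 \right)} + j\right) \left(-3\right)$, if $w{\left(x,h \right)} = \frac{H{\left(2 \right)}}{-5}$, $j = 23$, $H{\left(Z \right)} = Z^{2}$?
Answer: $- \frac{333}{5} \approx -66.6$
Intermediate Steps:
$w{\left(x,h \right)} = - \frac{4}{5}$ ($w{\left(x,h \right)} = \frac{2^{2}}{-5} = 4 \left(- \frac{1}{5}\right) = - \frac{4}{5}$)
$\left(w{\left(6 \left(2 + 1\right),4 \right)} + j\right) \left(-3\right) = \left(- \frac{4}{5} + 23\right) \left(-3\right) = \frac{111}{5} \left(-3\right) = - \frac{333}{5}$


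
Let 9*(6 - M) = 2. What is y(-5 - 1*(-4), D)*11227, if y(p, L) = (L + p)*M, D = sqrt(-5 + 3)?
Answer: -583804/9 + 583804*I*sqrt(2)/9 ≈ -64867.0 + 91736.0*I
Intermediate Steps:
M = 52/9 (M = 6 - 1/9*2 = 6 - 2/9 = 52/9 ≈ 5.7778)
D = I*sqrt(2) (D = sqrt(-2) = I*sqrt(2) ≈ 1.4142*I)
y(p, L) = 52*L/9 + 52*p/9 (y(p, L) = (L + p)*(52/9) = 52*L/9 + 52*p/9)
y(-5 - 1*(-4), D)*11227 = (52*(I*sqrt(2))/9 + 52*(-5 - 1*(-4))/9)*11227 = (52*I*sqrt(2)/9 + 52*(-5 + 4)/9)*11227 = (52*I*sqrt(2)/9 + (52/9)*(-1))*11227 = (52*I*sqrt(2)/9 - 52/9)*11227 = (-52/9 + 52*I*sqrt(2)/9)*11227 = -583804/9 + 583804*I*sqrt(2)/9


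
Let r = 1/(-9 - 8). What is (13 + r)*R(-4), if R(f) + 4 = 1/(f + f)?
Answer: -1815/34 ≈ -53.382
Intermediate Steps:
r = -1/17 (r = 1/(-17) = -1/17 ≈ -0.058824)
R(f) = -4 + 1/(2*f) (R(f) = -4 + 1/(f + f) = -4 + 1/(2*f))
(13 + r)*R(-4) = (13 - 1/17)*(-4 + (1/2)/(-4)) = 220*(-4 + (1/2)*(-1/4))/17 = 220*(-4 - 1/8)/17 = (220/17)*(-33/8) = -1815/34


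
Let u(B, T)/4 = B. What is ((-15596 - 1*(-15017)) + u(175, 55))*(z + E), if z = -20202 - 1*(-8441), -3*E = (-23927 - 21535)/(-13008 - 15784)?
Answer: -20487590893/14396 ≈ -1.4231e+6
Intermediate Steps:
u(B, T) = 4*B
E = -7577/14396 (E = -(-23927 - 21535)/(3*(-13008 - 15784)) = -(-15154)/(-28792) = -(-15154)*(-1)/28792 = -⅓*22731/14396 = -7577/14396 ≈ -0.52633)
z = -11761 (z = -20202 + 8441 = -11761)
((-15596 - 1*(-15017)) + u(175, 55))*(z + E) = ((-15596 - 1*(-15017)) + 4*175)*(-11761 - 7577/14396) = ((-15596 + 15017) + 700)*(-169318933/14396) = (-579 + 700)*(-169318933/14396) = 121*(-169318933/14396) = -20487590893/14396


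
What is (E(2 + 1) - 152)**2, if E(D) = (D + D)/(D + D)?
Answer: 22801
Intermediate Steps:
E(D) = 1 (E(D) = (2*D)/((2*D)) = (2*D)*(1/(2*D)) = 1)
(E(2 + 1) - 152)**2 = (1 - 152)**2 = (-151)**2 = 22801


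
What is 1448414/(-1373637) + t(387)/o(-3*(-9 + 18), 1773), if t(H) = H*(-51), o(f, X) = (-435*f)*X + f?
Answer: -1118099219803/1059423030798 ≈ -1.0554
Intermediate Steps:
o(f, X) = f - 435*X*f (o(f, X) = -435*X*f + f = f - 435*X*f)
t(H) = -51*H
1448414/(-1373637) + t(387)/o(-3*(-9 + 18), 1773) = 1448414/(-1373637) + (-51*387)/(((-3*(-9 + 18))*(1 - 435*1773))) = 1448414*(-1/1373637) - 19737*(-1/(27*(1 - 771255))) = -1448414/1373637 - 19737/((-27*(-771254))) = -1448414/1373637 - 19737/20823858 = -1448414/1373637 - 19737*1/20823858 = -1448414/1373637 - 731/771254 = -1118099219803/1059423030798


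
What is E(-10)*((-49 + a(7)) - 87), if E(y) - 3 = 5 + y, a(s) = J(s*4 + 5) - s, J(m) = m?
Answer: 220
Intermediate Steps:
a(s) = 5 + 3*s (a(s) = (s*4 + 5) - s = (4*s + 5) - s = (5 + 4*s) - s = 5 + 3*s)
E(y) = 8 + y (E(y) = 3 + (5 + y) = 8 + y)
E(-10)*((-49 + a(7)) - 87) = (8 - 10)*((-49 + (5 + 3*7)) - 87) = -2*((-49 + (5 + 21)) - 87) = -2*((-49 + 26) - 87) = -2*(-23 - 87) = -2*(-110) = 220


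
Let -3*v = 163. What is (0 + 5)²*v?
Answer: -4075/3 ≈ -1358.3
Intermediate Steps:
v = -163/3 (v = -⅓*163 = -163/3 ≈ -54.333)
(0 + 5)²*v = (0 + 5)²*(-163/3) = 5²*(-163/3) = 25*(-163/3) = -4075/3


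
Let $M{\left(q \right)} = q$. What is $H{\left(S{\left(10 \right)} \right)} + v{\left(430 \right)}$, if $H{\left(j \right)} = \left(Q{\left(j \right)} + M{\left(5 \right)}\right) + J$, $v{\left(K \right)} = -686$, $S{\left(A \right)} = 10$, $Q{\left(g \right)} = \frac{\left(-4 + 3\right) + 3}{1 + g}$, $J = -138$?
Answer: $- \frac{9007}{11} \approx -818.82$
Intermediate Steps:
$Q{\left(g \right)} = \frac{2}{1 + g}$ ($Q{\left(g \right)} = \frac{-1 + 3}{1 + g} = \frac{2}{1 + g}$)
$H{\left(j \right)} = -133 + \frac{2}{1 + j}$ ($H{\left(j \right)} = \left(\frac{2}{1 + j} + 5\right) - 138 = \left(5 + \frac{2}{1 + j}\right) - 138 = -133 + \frac{2}{1 + j}$)
$H{\left(S{\left(10 \right)} \right)} + v{\left(430 \right)} = \frac{-131 - 1330}{1 + 10} - 686 = \frac{-131 - 1330}{11} - 686 = \frac{1}{11} \left(-1461\right) - 686 = - \frac{1461}{11} - 686 = - \frac{9007}{11}$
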